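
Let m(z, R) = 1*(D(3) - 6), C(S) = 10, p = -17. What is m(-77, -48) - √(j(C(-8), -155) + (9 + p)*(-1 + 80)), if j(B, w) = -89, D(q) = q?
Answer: -3 - I*√721 ≈ -3.0 - 26.851*I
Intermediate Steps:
m(z, R) = -3 (m(z, R) = 1*(3 - 6) = 1*(-3) = -3)
m(-77, -48) - √(j(C(-8), -155) + (9 + p)*(-1 + 80)) = -3 - √(-89 + (9 - 17)*(-1 + 80)) = -3 - √(-89 - 8*79) = -3 - √(-89 - 632) = -3 - √(-721) = -3 - I*√721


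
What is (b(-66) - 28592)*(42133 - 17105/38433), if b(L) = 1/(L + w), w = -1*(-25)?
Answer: -1898238790820132/1575753 ≈ -1.2047e+9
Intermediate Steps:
w = 25
b(L) = 1/(25 + L) (b(L) = 1/(L + 25) = 1/(25 + L))
(b(-66) - 28592)*(42133 - 17105/38433) = (1/(25 - 66) - 28592)*(42133 - 17105/38433) = (1/(-41) - 28592)*(42133 - 17105*1/38433) = (-1/41 - 28592)*(42133 - 17105/38433) = -1172273/41*1619280484/38433 = -1898238790820132/1575753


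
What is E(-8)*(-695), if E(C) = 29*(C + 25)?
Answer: -342635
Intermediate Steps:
E(C) = 725 + 29*C (E(C) = 29*(25 + C) = 725 + 29*C)
E(-8)*(-695) = (725 + 29*(-8))*(-695) = (725 - 232)*(-695) = 493*(-695) = -342635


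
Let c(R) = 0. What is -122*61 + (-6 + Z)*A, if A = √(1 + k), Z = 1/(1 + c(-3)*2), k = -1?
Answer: -7442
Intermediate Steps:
Z = 1 (Z = 1/(1 + 0*2) = 1/(1 + 0) = 1/1 = 1)
A = 0 (A = √(1 - 1) = √0 = 0)
-122*61 + (-6 + Z)*A = -122*61 + (-6 + 1)*0 = -7442 - 5*0 = -7442 + 0 = -7442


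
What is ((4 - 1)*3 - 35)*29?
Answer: -754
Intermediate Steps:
((4 - 1)*3 - 35)*29 = (3*3 - 35)*29 = (9 - 35)*29 = -26*29 = -754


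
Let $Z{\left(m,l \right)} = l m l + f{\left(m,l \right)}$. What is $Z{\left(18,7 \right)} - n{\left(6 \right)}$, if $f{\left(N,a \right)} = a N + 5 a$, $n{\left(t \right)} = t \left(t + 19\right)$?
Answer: $893$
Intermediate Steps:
$n{\left(t \right)} = t \left(19 + t\right)$
$f{\left(N,a \right)} = 5 a + N a$ ($f{\left(N,a \right)} = N a + 5 a = 5 a + N a$)
$Z{\left(m,l \right)} = l \left(5 + m\right) + m l^{2}$ ($Z{\left(m,l \right)} = l m l + l \left(5 + m\right) = m l^{2} + l \left(5 + m\right) = l \left(5 + m\right) + m l^{2}$)
$Z{\left(18,7 \right)} - n{\left(6 \right)} = 7 \left(5 + 18 + 7 \cdot 18\right) - 6 \left(19 + 6\right) = 7 \left(5 + 18 + 126\right) - 6 \cdot 25 = 7 \cdot 149 - 150 = 1043 - 150 = 893$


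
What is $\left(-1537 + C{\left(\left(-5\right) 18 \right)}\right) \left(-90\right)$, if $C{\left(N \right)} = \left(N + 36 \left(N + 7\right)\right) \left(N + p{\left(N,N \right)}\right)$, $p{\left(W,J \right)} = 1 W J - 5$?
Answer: $2217683430$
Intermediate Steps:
$p{\left(W,J \right)} = -5 + J W$ ($p{\left(W,J \right)} = W J - 5 = J W - 5 = -5 + J W$)
$C{\left(N \right)} = \left(252 + 37 N\right) \left(-5 + N + N^{2}\right)$ ($C{\left(N \right)} = \left(N + 36 \left(N + 7\right)\right) \left(N + \left(-5 + N N\right)\right) = \left(N + 36 \left(7 + N\right)\right) \left(N + \left(-5 + N^{2}\right)\right) = \left(N + \left(252 + 36 N\right)\right) \left(-5 + N + N^{2}\right) = \left(252 + 37 N\right) \left(-5 + N + N^{2}\right)$)
$\left(-1537 + C{\left(\left(-5\right) 18 \right)}\right) \left(-90\right) = \left(-1537 + \left(-1260 + 37 \left(\left(-5\right) 18\right)^{3} + 67 \left(\left(-5\right) 18\right) + 289 \left(\left(-5\right) 18\right)^{2}\right)\right) \left(-90\right) = \left(-1537 + \left(-1260 + 37 \left(-90\right)^{3} + 67 \left(-90\right) + 289 \left(-90\right)^{2}\right)\right) \left(-90\right) = \left(-1537 + \left(-1260 + 37 \left(-729000\right) - 6030 + 289 \cdot 8100\right)\right) \left(-90\right) = \left(-1537 - 24639390\right) \left(-90\right) = \left(-24640927\right) \left(-90\right) = 2217683430$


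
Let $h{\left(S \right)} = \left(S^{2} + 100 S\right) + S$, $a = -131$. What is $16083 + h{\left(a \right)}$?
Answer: $20013$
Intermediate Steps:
$h{\left(S \right)} = S^{2} + 101 S$
$16083 + h{\left(a \right)} = 16083 - 131 \left(101 - 131\right) = 16083 - -3930 = 16083 + 3930 = 20013$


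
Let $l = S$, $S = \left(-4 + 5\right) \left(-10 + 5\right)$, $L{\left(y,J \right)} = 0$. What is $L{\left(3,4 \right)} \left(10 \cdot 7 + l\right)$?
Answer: $0$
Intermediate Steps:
$S = -5$ ($S = 1 \left(-5\right) = -5$)
$l = -5$
$L{\left(3,4 \right)} \left(10 \cdot 7 + l\right) = 0 \left(10 \cdot 7 - 5\right) = 0 \left(70 - 5\right) = 0 \cdot 65 = 0$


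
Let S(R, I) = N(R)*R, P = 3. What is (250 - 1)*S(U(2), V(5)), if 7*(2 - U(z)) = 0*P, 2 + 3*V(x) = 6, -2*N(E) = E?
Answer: -498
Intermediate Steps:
N(E) = -E/2
V(x) = 4/3 (V(x) = -⅔ + (⅓)*6 = -⅔ + 2 = 4/3)
U(z) = 2 (U(z) = 2 - 0*3 = 2 - ⅐*0 = 2 + 0 = 2)
S(R, I) = -R²/2 (S(R, I) = (-R/2)*R = -R²/2)
(250 - 1)*S(U(2), V(5)) = (250 - 1)*(-½*2²) = 249*(-½*4) = 249*(-2) = -498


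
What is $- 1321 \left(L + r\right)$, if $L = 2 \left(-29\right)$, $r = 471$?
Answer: $-545573$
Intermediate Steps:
$L = -58$
$- 1321 \left(L + r\right) = - 1321 \left(-58 + 471\right) = \left(-1321\right) 413 = -545573$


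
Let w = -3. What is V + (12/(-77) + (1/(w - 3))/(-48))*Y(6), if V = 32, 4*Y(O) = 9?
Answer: 312013/9856 ≈ 31.657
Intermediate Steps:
Y(O) = 9/4 (Y(O) = (¼)*9 = 9/4)
V + (12/(-77) + (1/(w - 3))/(-48))*Y(6) = 32 + (12/(-77) + (1/(-3 - 3))/(-48))*(9/4) = 32 + (12*(-1/77) + (1/(-6))*(-1/48))*(9/4) = 32 + (-12/77 + (1*(-⅙))*(-1/48))*(9/4) = 32 + (-12/77 - ⅙*(-1/48))*(9/4) = 32 + (-12/77 + 1/288)*(9/4) = 32 - 3379/22176*9/4 = 32 - 3379/9856 = 312013/9856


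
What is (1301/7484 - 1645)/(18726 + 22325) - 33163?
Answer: -10188537668371/307225684 ≈ -33163.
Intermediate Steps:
(1301/7484 - 1645)/(18726 + 22325) - 33163 = (1301*(1/7484) - 1645)/41051 - 33163 = (1301/7484 - 1645)*(1/41051) - 33163 = -12309879/7484*1/41051 - 33163 = -12309879/307225684 - 33163 = -10188537668371/307225684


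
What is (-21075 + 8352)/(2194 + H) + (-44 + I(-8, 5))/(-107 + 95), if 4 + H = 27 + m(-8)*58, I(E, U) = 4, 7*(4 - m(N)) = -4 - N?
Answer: -10897/5637 ≈ -1.9331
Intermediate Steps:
m(N) = 32/7 + N/7 (m(N) = 4 - (-4 - N)/7 = 4 + (4/7 + N/7) = 32/7 + N/7)
H = 1553/7 (H = -4 + (27 + (32/7 + (⅐)*(-8))*58) = -4 + (27 + (32/7 - 8/7)*58) = -4 + (27 + (24/7)*58) = -4 + (27 + 1392/7) = -4 + 1581/7 = 1553/7 ≈ 221.86)
(-21075 + 8352)/(2194 + H) + (-44 + I(-8, 5))/(-107 + 95) = (-21075 + 8352)/(2194 + 1553/7) + (-44 + 4)/(-107 + 95) = -12723/16911/7 - 40/(-12) = -12723*7/16911 - 40*(-1/12) = -29687/5637 + 10/3 = -10897/5637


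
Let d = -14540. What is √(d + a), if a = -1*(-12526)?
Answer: I*√2014 ≈ 44.878*I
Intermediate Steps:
a = 12526
√(d + a) = √(-14540 + 12526) = √(-2014) = I*√2014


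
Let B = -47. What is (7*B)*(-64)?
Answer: 21056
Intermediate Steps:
(7*B)*(-64) = (7*(-47))*(-64) = -329*(-64) = 21056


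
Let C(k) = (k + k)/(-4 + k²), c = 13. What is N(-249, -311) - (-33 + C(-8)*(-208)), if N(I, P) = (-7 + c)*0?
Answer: -337/15 ≈ -22.467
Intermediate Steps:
N(I, P) = 0 (N(I, P) = (-7 + 13)*0 = 6*0 = 0)
C(k) = 2*k/(-4 + k²) (C(k) = (2*k)/(-4 + k²) = 2*k/(-4 + k²))
N(-249, -311) - (-33 + C(-8)*(-208)) = 0 - (-33 + (2*(-8)/(-4 + (-8)²))*(-208)) = 0 - (-33 + (2*(-8)/(-4 + 64))*(-208)) = 0 - (-33 + (2*(-8)/60)*(-208)) = 0 - (-33 + (2*(-8)*(1/60))*(-208)) = 0 - (-33 - 4/15*(-208)) = 0 - (-33 + 832/15) = 0 - 1*337/15 = 0 - 337/15 = -337/15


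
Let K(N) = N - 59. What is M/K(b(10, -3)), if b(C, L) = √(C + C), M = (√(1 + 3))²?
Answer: -236/3461 - 8*√5/3461 ≈ -0.073357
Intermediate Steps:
M = 4 (M = (√4)² = 2² = 4)
b(C, L) = √2*√C (b(C, L) = √(2*C) = √2*√C)
K(N) = -59 + N
M/K(b(10, -3)) = 4/(-59 + √2*√10) = 4/(-59 + 2*√5)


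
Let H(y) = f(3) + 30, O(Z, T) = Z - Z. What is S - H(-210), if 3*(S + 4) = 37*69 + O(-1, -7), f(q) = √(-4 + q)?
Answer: 817 - I ≈ 817.0 - 1.0*I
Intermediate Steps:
O(Z, T) = 0
H(y) = 30 + I (H(y) = √(-4 + 3) + 30 = √(-1) + 30 = I + 30 = 30 + I)
S = 847 (S = -4 + (37*69 + 0)/3 = -4 + (2553 + 0)/3 = -4 + (⅓)*2553 = -4 + 851 = 847)
S - H(-210) = 847 - (30 + I) = 847 + (-30 - I) = 817 - I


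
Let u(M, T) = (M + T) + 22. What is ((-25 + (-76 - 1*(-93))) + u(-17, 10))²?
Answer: 49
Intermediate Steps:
u(M, T) = 22 + M + T
((-25 + (-76 - 1*(-93))) + u(-17, 10))² = ((-25 + (-76 - 1*(-93))) + (22 - 17 + 10))² = ((-25 + (-76 + 93)) + 15)² = ((-25 + 17) + 15)² = (-8 + 15)² = 7² = 49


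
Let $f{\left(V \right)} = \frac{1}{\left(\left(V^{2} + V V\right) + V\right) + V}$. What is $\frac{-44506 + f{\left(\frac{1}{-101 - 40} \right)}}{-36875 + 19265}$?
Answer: $\frac{12481561}{4930800} \approx 2.5313$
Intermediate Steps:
$f{\left(V \right)} = \frac{1}{2 V + 2 V^{2}}$ ($f{\left(V \right)} = \frac{1}{\left(\left(V^{2} + V^{2}\right) + V\right) + V} = \frac{1}{\left(2 V^{2} + V\right) + V} = \frac{1}{\left(V + 2 V^{2}\right) + V} = \frac{1}{2 V + 2 V^{2}}$)
$\frac{-44506 + f{\left(\frac{1}{-101 - 40} \right)}}{-36875 + 19265} = \frac{-44506 + \frac{1}{2 \frac{1}{-101 - 40} \left(1 + \frac{1}{-101 - 40}\right)}}{-36875 + 19265} = \frac{-44506 + \frac{1}{2 \frac{1}{-141} \left(1 + \frac{1}{-141}\right)}}{-17610} = \left(-44506 + \frac{1}{2 \left(- \frac{1}{141}\right) \left(1 - \frac{1}{141}\right)}\right) \left(- \frac{1}{17610}\right) = \left(-44506 + \frac{1}{2} \left(-141\right) \frac{1}{\frac{140}{141}}\right) \left(- \frac{1}{17610}\right) = \left(-44506 + \frac{1}{2} \left(-141\right) \frac{141}{140}\right) \left(- \frac{1}{17610}\right) = \left(-44506 - \frac{19881}{280}\right) \left(- \frac{1}{17610}\right) = \left(- \frac{12481561}{280}\right) \left(- \frac{1}{17610}\right) = \frac{12481561}{4930800}$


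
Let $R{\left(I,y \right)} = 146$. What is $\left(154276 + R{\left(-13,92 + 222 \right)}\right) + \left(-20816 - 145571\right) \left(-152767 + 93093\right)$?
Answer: $9929132260$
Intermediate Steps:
$\left(154276 + R{\left(-13,92 + 222 \right)}\right) + \left(-20816 - 145571\right) \left(-152767 + 93093\right) = \left(154276 + 146\right) + \left(-20816 - 145571\right) \left(-152767 + 93093\right) = 154422 - -9928977838 = 154422 + 9928977838 = 9929132260$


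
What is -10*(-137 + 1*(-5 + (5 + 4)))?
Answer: 1330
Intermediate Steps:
-10*(-137 + 1*(-5 + (5 + 4))) = -10*(-137 + 1*(-5 + 9)) = -10*(-137 + 1*4) = -10*(-137 + 4) = -10*(-133) = 1330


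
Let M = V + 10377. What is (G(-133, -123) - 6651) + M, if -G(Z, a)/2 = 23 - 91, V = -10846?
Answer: -6984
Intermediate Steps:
G(Z, a) = 136 (G(Z, a) = -2*(23 - 91) = -2*(-68) = 136)
M = -469 (M = -10846 + 10377 = -469)
(G(-133, -123) - 6651) + M = (136 - 6651) - 469 = -6515 - 469 = -6984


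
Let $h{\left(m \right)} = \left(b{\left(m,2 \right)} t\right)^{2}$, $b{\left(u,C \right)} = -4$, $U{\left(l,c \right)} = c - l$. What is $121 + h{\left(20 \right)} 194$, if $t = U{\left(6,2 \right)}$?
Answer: $49785$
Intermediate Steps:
$t = -4$ ($t = 2 - 6 = -4$)
$h{\left(m \right)} = 256$ ($h{\left(m \right)} = \left(\left(-4\right) \left(-4\right)\right)^{2} = 16^{2} = 256$)
$121 + h{\left(20 \right)} 194 = 121 + 256 \cdot 194 = 121 + 49664 = 49785$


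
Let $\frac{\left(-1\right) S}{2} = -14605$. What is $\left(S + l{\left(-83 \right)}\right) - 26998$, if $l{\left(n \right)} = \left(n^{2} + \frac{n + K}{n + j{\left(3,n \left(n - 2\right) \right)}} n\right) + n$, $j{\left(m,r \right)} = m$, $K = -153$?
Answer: $\frac{175463}{20} \approx 8773.2$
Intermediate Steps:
$S = 29210$ ($S = \left(-2\right) \left(-14605\right) = 29210$)
$l{\left(n \right)} = n + n^{2} + \frac{n \left(-153 + n\right)}{3 + n}$ ($l{\left(n \right)} = \left(n^{2} + \frac{n - 153}{n + 3} n\right) + n = \left(n^{2} + \frac{-153 + n}{3 + n} n\right) + n = \left(n^{2} + \frac{n \left(-153 + n\right)}{3 + n}\right) + n = n + n^{2} + \frac{n \left(-153 + n\right)}{3 + n}$)
$\left(S + l{\left(-83 \right)}\right) - 26998 = \left(29210 - \frac{83 \left(-150 + \left(-83\right)^{2} + 5 \left(-83\right)\right)}{3 - 83}\right) - 26998 = \left(29210 - \frac{83 \left(-150 + 6889 - 415\right)}{-80}\right) - 26998 = \left(29210 - \left(- \frac{83}{80}\right) 6324\right) - 26998 = \left(29210 + \frac{131223}{20}\right) - 26998 = \frac{715423}{20} - 26998 = \frac{175463}{20}$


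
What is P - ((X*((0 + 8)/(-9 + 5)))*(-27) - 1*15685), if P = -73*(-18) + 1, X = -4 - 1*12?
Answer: 17864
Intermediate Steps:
X = -16 (X = -4 - 12 = -16)
P = 1315 (P = 1314 + 1 = 1315)
P - ((X*((0 + 8)/(-9 + 5)))*(-27) - 1*15685) = 1315 - (-16*(0 + 8)/(-9 + 5)*(-27) - 1*15685) = 1315 - (-128/(-4)*(-27) - 15685) = 1315 - (-128*(-1)/4*(-27) - 15685) = 1315 - (-16*(-2)*(-27) - 15685) = 1315 - (32*(-27) - 15685) = 1315 - (-864 - 15685) = 1315 - 1*(-16549) = 1315 + 16549 = 17864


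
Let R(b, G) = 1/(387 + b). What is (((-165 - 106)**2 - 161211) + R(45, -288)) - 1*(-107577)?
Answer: 8556625/432 ≈ 19807.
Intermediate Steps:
(((-165 - 106)**2 - 161211) + R(45, -288)) - 1*(-107577) = (((-165 - 106)**2 - 161211) + 1/(387 + 45)) - 1*(-107577) = (((-271)**2 - 161211) + 1/432) + 107577 = ((73441 - 161211) + 1/432) + 107577 = (-87770 + 1/432) + 107577 = -37916639/432 + 107577 = 8556625/432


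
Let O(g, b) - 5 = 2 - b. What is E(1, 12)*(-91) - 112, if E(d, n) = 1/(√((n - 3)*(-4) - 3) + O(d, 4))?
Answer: 7*(-16*√39 + 61*I)/(√39 - 3*I) ≈ -117.69 + 11.839*I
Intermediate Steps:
O(g, b) = 7 - b (O(g, b) = 5 + (2 - b) = 7 - b)
E(d, n) = 1/(3 + √(9 - 4*n)) (E(d, n) = 1/(√((n - 3)*(-4) - 3) + (7 - 1*4)) = 1/(√((-3 + n)*(-4) - 3) + (7 - 4)) = 1/(√((12 - 4*n) - 3) + 3) = 1/(√(9 - 4*n) + 3) = 1/(3 + √(9 - 4*n)))
E(1, 12)*(-91) - 112 = -91/(3 + √(9 - 4*12)) - 112 = -91/(3 + √(9 - 48)) - 112 = -91/(3 + √(-39)) - 112 = -91/(3 + I*√39) - 112 = -112 - 91/(3 + I*√39)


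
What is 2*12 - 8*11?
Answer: -64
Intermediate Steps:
2*12 - 8*11 = 24 - 88 = -64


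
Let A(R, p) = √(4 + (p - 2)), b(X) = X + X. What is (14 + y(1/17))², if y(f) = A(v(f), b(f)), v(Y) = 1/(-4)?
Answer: 3368/17 + 168*√17/17 ≈ 238.86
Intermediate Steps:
v(Y) = -¼
b(X) = 2*X
A(R, p) = √(2 + p) (A(R, p) = √(4 + (-2 + p)) = √(2 + p))
y(f) = √(2 + 2*f)
(14 + y(1/17))² = (14 + √(2 + 2/17))² = (14 + √(36/17))² = (14 + 6*√17/17)²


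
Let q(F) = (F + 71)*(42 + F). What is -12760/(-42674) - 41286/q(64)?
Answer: -131603597/50888745 ≈ -2.5861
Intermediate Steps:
q(F) = (42 + F)*(71 + F) (q(F) = (71 + F)*(42 + F) = (42 + F)*(71 + F))
-12760/(-42674) - 41286/q(64) = -12760/(-42674) - 41286/(2982 + 64² + 113*64) = -12760*(-1/42674) - 41286/(2982 + 4096 + 7232) = 6380/21337 - 41286/14310 = 6380/21337 - 41286*1/14310 = 6380/21337 - 6881/2385 = -131603597/50888745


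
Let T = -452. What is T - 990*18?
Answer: -18272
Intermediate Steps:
T - 990*18 = -452 - 990*18 = -452 - 110*162 = -452 - 17820 = -18272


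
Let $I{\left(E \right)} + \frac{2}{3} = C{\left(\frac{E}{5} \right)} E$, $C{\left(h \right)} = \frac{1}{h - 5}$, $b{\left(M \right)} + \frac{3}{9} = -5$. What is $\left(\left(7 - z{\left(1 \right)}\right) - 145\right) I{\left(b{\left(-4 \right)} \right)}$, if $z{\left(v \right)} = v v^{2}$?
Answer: $- \frac{8062}{273} \approx -29.531$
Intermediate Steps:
$b{\left(M \right)} = - \frac{16}{3}$ ($b{\left(M \right)} = - \frac{1}{3} - 5 = - \frac{16}{3}$)
$C{\left(h \right)} = \frac{1}{-5 + h}$
$z{\left(v \right)} = v^{3}$
$I{\left(E \right)} = - \frac{2}{3} + \frac{E}{-5 + \frac{E}{5}}$
$\left(\left(7 - z{\left(1 \right)}\right) - 145\right) I{\left(b{\left(-4 \right)} \right)} = \left(\left(7 - 1^{3}\right) - 145\right) \frac{50 + 13 \left(- \frac{16}{3}\right)}{3 \left(-25 - \frac{16}{3}\right)} = \left(\left(7 - 1\right) - 145\right) \frac{50 - \frac{208}{3}}{3 \left(- \frac{91}{3}\right)} = \left(\left(7 - 1\right) - 145\right) \frac{1}{3} \left(- \frac{3}{91}\right) \left(- \frac{58}{3}\right) = \left(6 - 145\right) \frac{58}{273} = \left(-139\right) \frac{58}{273} = - \frac{8062}{273}$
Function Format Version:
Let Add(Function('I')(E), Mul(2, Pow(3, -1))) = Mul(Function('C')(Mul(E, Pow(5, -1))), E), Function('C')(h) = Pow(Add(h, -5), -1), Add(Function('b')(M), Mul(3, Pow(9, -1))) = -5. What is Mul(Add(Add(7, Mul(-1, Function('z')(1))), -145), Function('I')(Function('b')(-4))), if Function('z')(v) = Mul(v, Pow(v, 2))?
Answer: Rational(-8062, 273) ≈ -29.531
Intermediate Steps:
Function('b')(M) = Rational(-16, 3) (Function('b')(M) = Add(Rational(-1, 3), -5) = Rational(-16, 3))
Function('C')(h) = Pow(Add(-5, h), -1)
Function('z')(v) = Pow(v, 3)
Function('I')(E) = Add(Rational(-2, 3), Mul(E, Pow(Add(-5, Mul(Rational(1, 5), E)), -1))) (Function('I')(E) = Add(Rational(-2, 3), Mul(Pow(Add(-5, Mul(E, Pow(5, -1))), -1), E)) = Add(Rational(-2, 3), Mul(Pow(Add(-5, Mul(E, Rational(1, 5))), -1), E)) = Add(Rational(-2, 3), Mul(Pow(Add(-5, Mul(Rational(1, 5), E)), -1), E)) = Add(Rational(-2, 3), Mul(E, Pow(Add(-5, Mul(Rational(1, 5), E)), -1))))
Mul(Add(Add(7, Mul(-1, Function('z')(1))), -145), Function('I')(Function('b')(-4))) = Mul(Add(Add(7, Mul(-1, Pow(1, 3))), -145), Mul(Rational(1, 3), Pow(Add(-25, Rational(-16, 3)), -1), Add(50, Mul(13, Rational(-16, 3))))) = Mul(Add(Add(7, Mul(-1, 1)), -145), Mul(Rational(1, 3), Pow(Rational(-91, 3), -1), Add(50, Rational(-208, 3)))) = Mul(Add(Add(7, -1), -145), Mul(Rational(1, 3), Rational(-3, 91), Rational(-58, 3))) = Mul(Add(6, -145), Rational(58, 273)) = Mul(-139, Rational(58, 273)) = Rational(-8062, 273)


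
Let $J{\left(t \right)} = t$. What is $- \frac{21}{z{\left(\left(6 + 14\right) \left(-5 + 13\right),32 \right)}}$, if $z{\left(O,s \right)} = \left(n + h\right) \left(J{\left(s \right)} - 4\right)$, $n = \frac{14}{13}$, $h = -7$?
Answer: $\frac{39}{308} \approx 0.12662$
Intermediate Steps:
$n = \frac{14}{13}$ ($n = 14 \cdot \frac{1}{13} = \frac{14}{13} \approx 1.0769$)
$z{\left(O,s \right)} = \frac{308}{13} - \frac{77 s}{13}$ ($z{\left(O,s \right)} = \left(\frac{14}{13} - 7\right) \left(s - 4\right) = - \frac{77 \left(-4 + s\right)}{13} = \frac{308}{13} - \frac{77 s}{13}$)
$- \frac{21}{z{\left(\left(6 + 14\right) \left(-5 + 13\right),32 \right)}} = - \frac{21}{\frac{308}{13} - \frac{2464}{13}} = - \frac{21}{- \frac{2156}{13}} = \left(-21\right) \left(- \frac{13}{2156}\right) = \frac{39}{308}$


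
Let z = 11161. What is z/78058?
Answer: 11161/78058 ≈ 0.14298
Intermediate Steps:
z/78058 = 11161/78058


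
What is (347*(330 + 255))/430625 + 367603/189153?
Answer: 3026094694/1253138625 ≈ 2.4148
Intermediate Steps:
(347*(330 + 255))/430625 + 367603/189153 = (347*585)*(1/430625) + 367603*(1/189153) = 202995*(1/430625) + 367603/189153 = 3123/6625 + 367603/189153 = 3026094694/1253138625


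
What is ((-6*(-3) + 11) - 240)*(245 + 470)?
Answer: -150865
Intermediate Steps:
((-6*(-3) + 11) - 240)*(245 + 470) = ((18 + 11) - 240)*715 = (29 - 240)*715 = -211*715 = -150865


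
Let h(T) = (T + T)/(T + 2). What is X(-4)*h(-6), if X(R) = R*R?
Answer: 48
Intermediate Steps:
h(T) = 2*T/(2 + T) (h(T) = (2*T)/(2 + T) = 2*T/(2 + T))
X(R) = R²
X(-4)*h(-6) = (-4)²*(2*(-6)/(2 - 6)) = 16*(2*(-6)/(-4)) = 16*(2*(-6)*(-¼)) = 16*3 = 48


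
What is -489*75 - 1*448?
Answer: -37123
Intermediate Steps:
-489*75 - 1*448 = -36675 - 448 = -37123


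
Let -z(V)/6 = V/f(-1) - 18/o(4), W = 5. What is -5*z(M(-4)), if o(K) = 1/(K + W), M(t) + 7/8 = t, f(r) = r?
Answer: -18855/4 ≈ -4713.8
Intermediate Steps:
M(t) = -7/8 + t
o(K) = 1/(5 + K) (o(K) = 1/(K + 5) = 1/(5 + K))
z(V) = 972 + 6*V (z(V) = -6*(V/(-1) - 18/(1/(5 + 4))) = -6*(V*(-1) - 18/(1/9)) = -6*(-V - 18/1/9) = -6*(-V - 18*9) = -6*(-V - 162) = -6*(-162 - V) = 972 + 6*V)
-5*z(M(-4)) = -5*(972 + 6*(-7/8 - 4)) = -5*(972 + 6*(-39/8)) = -5*(972 - 117/4) = -5*3771/4 = -1*18855/4 = -18855/4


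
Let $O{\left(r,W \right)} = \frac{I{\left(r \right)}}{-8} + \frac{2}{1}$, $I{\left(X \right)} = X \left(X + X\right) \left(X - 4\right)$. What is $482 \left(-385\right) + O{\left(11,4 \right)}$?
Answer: $- \frac{743119}{4} \approx -1.8578 \cdot 10^{5}$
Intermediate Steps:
$I{\left(X \right)} = 2 X^{2} \left(-4 + X\right)$ ($I{\left(X \right)} = X 2 X \left(-4 + X\right) = 2 X^{2} \left(-4 + X\right)$)
$O{\left(r,W \right)} = 2 - \frac{r^{2} \left(-4 + r\right)}{4}$ ($O{\left(r,W \right)} = \frac{2 r^{2} \left(-4 + r\right)}{-8} + \frac{2}{1} = 2 r^{2} \left(-4 + r\right) \left(- \frac{1}{8}\right) + 2 \cdot 1 = - \frac{r^{2} \left(-4 + r\right)}{4} + 2 = 2 - \frac{r^{2} \left(-4 + r\right)}{4}$)
$482 \left(-385\right) + O{\left(11,4 \right)} = 482 \left(-385\right) + \left(2 + \frac{11^{2} \left(4 - 11\right)}{4}\right) = -185570 + \left(2 + \frac{1}{4} \cdot 121 \left(4 - 11\right)\right) = -185570 + \left(2 + \frac{1}{4} \cdot 121 \left(-7\right)\right) = -185570 + \left(2 - \frac{847}{4}\right) = -185570 - \frac{839}{4} = - \frac{743119}{4}$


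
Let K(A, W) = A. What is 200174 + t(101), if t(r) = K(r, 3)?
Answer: 200275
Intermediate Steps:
t(r) = r
200174 + t(101) = 200174 + 101 = 200275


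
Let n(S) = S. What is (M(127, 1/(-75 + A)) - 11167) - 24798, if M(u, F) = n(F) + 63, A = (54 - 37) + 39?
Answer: -682139/19 ≈ -35902.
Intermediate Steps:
A = 56 (A = 17 + 39 = 56)
M(u, F) = 63 + F (M(u, F) = F + 63 = 63 + F)
(M(127, 1/(-75 + A)) - 11167) - 24798 = ((63 + 1/(-75 + 56)) - 11167) - 24798 = ((63 + 1/(-19)) - 11167) - 24798 = ((63 - 1/19) - 11167) - 24798 = (1196/19 - 11167) - 24798 = -210977/19 - 24798 = -682139/19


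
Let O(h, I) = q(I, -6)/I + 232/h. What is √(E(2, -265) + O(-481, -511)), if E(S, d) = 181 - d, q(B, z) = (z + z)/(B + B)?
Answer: 4*√1682197111933/245791 ≈ 21.107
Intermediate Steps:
q(B, z) = z/B (q(B, z) = (2*z)/((2*B)) = (2*z)*(1/(2*B)) = z/B)
O(h, I) = -6/I² + 232/h (O(h, I) = (-6/I)/I + 232/h = -6/I² + 232/h)
√(E(2, -265) + O(-481, -511)) = √((181 - 1*(-265)) + (-6/(-511)² + 232/(-481))) = √((181 + 265) + (-6*1/261121 + 232*(-1/481))) = √(446 + (-6/261121 - 232/481)) = √(446 - 60582958/125599201) = √(55956660688/125599201) = 4*√1682197111933/245791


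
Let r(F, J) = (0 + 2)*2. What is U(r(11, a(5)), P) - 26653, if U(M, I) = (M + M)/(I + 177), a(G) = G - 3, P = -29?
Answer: -986159/37 ≈ -26653.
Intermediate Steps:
a(G) = -3 + G
r(F, J) = 4 (r(F, J) = 2*2 = 4)
U(M, I) = 2*M/(177 + I) (U(M, I) = (2*M)/(177 + I) = 2*M/(177 + I))
U(r(11, a(5)), P) - 26653 = 2*4/(177 - 29) - 26653 = 2*4/148 - 26653 = 2*4*(1/148) - 26653 = 2/37 - 26653 = -986159/37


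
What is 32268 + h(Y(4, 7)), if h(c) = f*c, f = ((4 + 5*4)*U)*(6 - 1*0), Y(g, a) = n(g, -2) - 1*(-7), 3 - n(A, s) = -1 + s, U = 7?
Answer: 45372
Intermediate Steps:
n(A, s) = 4 - s (n(A, s) = 3 - (-1 + s) = 3 + (1 - s) = 4 - s)
Y(g, a) = 13 (Y(g, a) = (4 - 1*(-2)) - 1*(-7) = (4 + 2) + 7 = 6 + 7 = 13)
f = 1008 (f = ((4 + 5*4)*7)*(6 - 1*0) = ((4 + 20)*7)*(6 + 0) = (24*7)*6 = 168*6 = 1008)
h(c) = 1008*c
32268 + h(Y(4, 7)) = 32268 + 1008*13 = 32268 + 13104 = 45372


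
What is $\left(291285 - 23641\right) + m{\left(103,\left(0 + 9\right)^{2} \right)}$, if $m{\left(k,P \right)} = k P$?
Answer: $275987$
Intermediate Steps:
$m{\left(k,P \right)} = P k$
$\left(291285 - 23641\right) + m{\left(103,\left(0 + 9\right)^{2} \right)} = \left(291285 - 23641\right) + \left(0 + 9\right)^{2} \cdot 103 = 267644 + 9^{2} \cdot 103 = 267644 + 81 \cdot 103 = 267644 + 8343 = 275987$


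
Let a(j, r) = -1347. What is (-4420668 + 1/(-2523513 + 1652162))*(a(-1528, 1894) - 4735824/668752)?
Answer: 218007270164323917012/36419857747 ≈ 5.9859e+9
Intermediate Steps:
(-4420668 + 1/(-2523513 + 1652162))*(a(-1528, 1894) - 4735824/668752) = (-4420668 + 1/(-2523513 + 1652162))*(-1347 - 4735824/668752) = (-4420668 + 1/(-871351))*(-1347 - 4735824*1/668752) = (-4420668 - 1/871351)*(-1347 - 295989/41797) = -3851953482469/871351*(-56596548/41797) = 218007270164323917012/36419857747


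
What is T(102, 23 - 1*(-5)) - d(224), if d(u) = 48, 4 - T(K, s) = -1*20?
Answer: -24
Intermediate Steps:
T(K, s) = 24 (T(K, s) = 4 - (-1)*20 = 4 - 1*(-20) = 4 + 20 = 24)
T(102, 23 - 1*(-5)) - d(224) = 24 - 1*48 = 24 - 48 = -24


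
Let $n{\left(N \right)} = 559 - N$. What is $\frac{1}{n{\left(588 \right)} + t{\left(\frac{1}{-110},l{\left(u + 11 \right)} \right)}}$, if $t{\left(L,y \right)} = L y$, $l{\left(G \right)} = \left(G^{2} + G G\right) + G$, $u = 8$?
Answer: $- \frac{110}{3931} \approx -0.027983$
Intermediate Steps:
$l{\left(G \right)} = G + 2 G^{2}$ ($l{\left(G \right)} = \left(G^{2} + G^{2}\right) + G = 2 G^{2} + G = G + 2 G^{2}$)
$\frac{1}{n{\left(588 \right)} + t{\left(\frac{1}{-110},l{\left(u + 11 \right)} \right)}} = \frac{1}{\left(559 - 588\right) + \frac{\left(8 + 11\right) \left(1 + 2 \left(8 + 11\right)\right)}{-110}} = \frac{1}{\left(559 - 588\right) - \frac{19 \left(1 + 2 \cdot 19\right)}{110}} = \frac{1}{-29 - \frac{19 \left(1 + 38\right)}{110}} = \frac{1}{-29 - \frac{19 \cdot 39}{110}} = \frac{1}{-29 - \frac{741}{110}} = \frac{1}{- \frac{3931}{110}} = - \frac{110}{3931}$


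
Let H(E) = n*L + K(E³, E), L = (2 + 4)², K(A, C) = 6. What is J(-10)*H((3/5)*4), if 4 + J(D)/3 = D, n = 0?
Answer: -252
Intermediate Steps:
J(D) = -12 + 3*D
L = 36 (L = 6² = 36)
H(E) = 6 (H(E) = 0*36 + 6 = 0 + 6 = 6)
J(-10)*H((3/5)*4) = (-12 + 3*(-10))*6 = (-12 - 30)*6 = -42*6 = -252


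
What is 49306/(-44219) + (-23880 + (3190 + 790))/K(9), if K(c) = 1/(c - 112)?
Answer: 90635634994/44219 ≈ 2.0497e+6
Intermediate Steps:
K(c) = 1/(-112 + c)
49306/(-44219) + (-23880 + (3190 + 790))/K(9) = 49306/(-44219) + (-23880 + (3190 + 790))/(1/(-112 + 9)) = 49306*(-1/44219) + (-23880 + 3980)/(1/(-103)) = -49306/44219 - 19900/(-1/103) = -49306/44219 - 19900*(-103) = -49306/44219 + 2049700 = 90635634994/44219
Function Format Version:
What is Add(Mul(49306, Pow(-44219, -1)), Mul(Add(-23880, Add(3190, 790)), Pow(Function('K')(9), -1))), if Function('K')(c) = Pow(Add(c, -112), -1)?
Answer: Rational(90635634994, 44219) ≈ 2.0497e+6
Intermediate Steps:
Function('K')(c) = Pow(Add(-112, c), -1)
Add(Mul(49306, Pow(-44219, -1)), Mul(Add(-23880, Add(3190, 790)), Pow(Function('K')(9), -1))) = Add(Mul(49306, Pow(-44219, -1)), Mul(Add(-23880, Add(3190, 790)), Pow(Pow(Add(-112, 9), -1), -1))) = Add(Mul(49306, Rational(-1, 44219)), Mul(Add(-23880, 3980), Pow(Pow(-103, -1), -1))) = Add(Rational(-49306, 44219), Mul(-19900, Pow(Rational(-1, 103), -1))) = Add(Rational(-49306, 44219), Mul(-19900, -103)) = Add(Rational(-49306, 44219), 2049700) = Rational(90635634994, 44219)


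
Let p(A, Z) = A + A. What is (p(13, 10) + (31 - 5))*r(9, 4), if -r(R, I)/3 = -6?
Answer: 936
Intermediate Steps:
r(R, I) = 18 (r(R, I) = -3*(-6) = 18)
p(A, Z) = 2*A
(p(13, 10) + (31 - 5))*r(9, 4) = (2*13 + (31 - 5))*18 = (26 + 26)*18 = 52*18 = 936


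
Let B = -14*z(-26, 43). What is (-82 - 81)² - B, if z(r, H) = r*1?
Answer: 26205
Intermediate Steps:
z(r, H) = r
B = 364 (B = -14*(-26) = 364)
(-82 - 81)² - B = (-82 - 81)² - 1*364 = (-163)² - 364 = 26569 - 364 = 26205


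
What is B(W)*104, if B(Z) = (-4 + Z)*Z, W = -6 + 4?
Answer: 1248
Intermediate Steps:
W = -2
B(Z) = Z*(-4 + Z)
B(W)*104 = -2*(-4 - 2)*104 = -2*(-6)*104 = 12*104 = 1248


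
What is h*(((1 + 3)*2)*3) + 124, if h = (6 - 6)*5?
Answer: 124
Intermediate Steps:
h = 0 (h = 0*5 = 0)
h*(((1 + 3)*2)*3) + 124 = 0*(((1 + 3)*2)*3) + 124 = 0*((4*2)*3) + 124 = 0*(8*3) + 124 = 0*24 + 124 = 0 + 124 = 124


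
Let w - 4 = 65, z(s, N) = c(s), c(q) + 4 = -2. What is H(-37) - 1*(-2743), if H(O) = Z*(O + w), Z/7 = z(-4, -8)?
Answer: 1399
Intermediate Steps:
c(q) = -6 (c(q) = -4 - 2 = -6)
z(s, N) = -6
Z = -42 (Z = 7*(-6) = -42)
w = 69 (w = 4 + 65 = 69)
H(O) = -2898 - 42*O (H(O) = -42*(O + 69) = -42*(69 + O) = -2898 - 42*O)
H(-37) - 1*(-2743) = (-2898 - 42*(-37)) - 1*(-2743) = (-2898 + 1554) + 2743 = -1344 + 2743 = 1399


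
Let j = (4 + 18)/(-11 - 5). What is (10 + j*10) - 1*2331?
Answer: -9339/4 ≈ -2334.8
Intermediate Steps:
j = -11/8 (j = 22/(-16) = 22*(-1/16) = -11/8 ≈ -1.3750)
(10 + j*10) - 1*2331 = (10 - 11/8*10) - 1*2331 = (10 - 55/4) - 2331 = -15/4 - 2331 = -9339/4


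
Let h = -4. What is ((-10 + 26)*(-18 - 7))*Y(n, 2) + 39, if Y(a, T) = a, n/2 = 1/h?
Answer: 239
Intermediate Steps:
n = -1/2 (n = 2/(-4) = 2*(-1/4) = -1/2 ≈ -0.50000)
((-10 + 26)*(-18 - 7))*Y(n, 2) + 39 = ((-10 + 26)*(-18 - 7))*(-1/2) + 39 = (16*(-25))*(-1/2) + 39 = -400*(-1/2) + 39 = 200 + 39 = 239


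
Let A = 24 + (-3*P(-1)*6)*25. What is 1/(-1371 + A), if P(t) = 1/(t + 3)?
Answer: -1/1572 ≈ -0.00063613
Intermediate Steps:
P(t) = 1/(3 + t)
A = -201 (A = 24 + (-3/(3 - 1)*6)*25 = 24 + (-3/2*6)*25 = 24 + (-3*½*6)*25 = 24 - 3/2*6*25 = 24 - 9*25 = 24 - 225 = -201)
1/(-1371 + A) = 1/(-1371 - 201) = 1/(-1572) = -1/1572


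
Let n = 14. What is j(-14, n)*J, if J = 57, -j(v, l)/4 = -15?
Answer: 3420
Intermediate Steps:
j(v, l) = 60 (j(v, l) = -4*(-15) = 60)
j(-14, n)*J = 60*57 = 3420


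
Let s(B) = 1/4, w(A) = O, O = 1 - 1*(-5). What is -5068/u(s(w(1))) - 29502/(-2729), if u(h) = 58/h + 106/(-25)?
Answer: -88889956/7769463 ≈ -11.441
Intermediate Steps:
O = 6 (O = 1 + 5 = 6)
w(A) = 6
s(B) = ¼
u(h) = -106/25 + 58/h (u(h) = 58/h + 106*(-1/25) = 58/h - 106/25 = -106/25 + 58/h)
-5068/u(s(w(1))) - 29502/(-2729) = -5068/(-106/25 + 58/(¼)) - 29502/(-2729) = -5068/(-106/25 + 58*4) - 29502*(-1/2729) = -5068/(-106/25 + 232) + 29502/2729 = -5068/5694/25 + 29502/2729 = -5068*25/5694 + 29502/2729 = -63350/2847 + 29502/2729 = -88889956/7769463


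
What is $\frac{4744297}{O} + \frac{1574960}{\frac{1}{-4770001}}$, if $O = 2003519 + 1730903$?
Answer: $- \frac{28055072234342928823}{3734422} \approx -7.5126 \cdot 10^{12}$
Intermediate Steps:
$O = 3734422$
$\frac{4744297}{O} + \frac{1574960}{\frac{1}{-4770001}} = \frac{4744297}{3734422} + \frac{1574960}{\frac{1}{-4770001}} = 4744297 \cdot \frac{1}{3734422} + \frac{1574960}{- \frac{1}{4770001}} = \frac{4744297}{3734422} + 1574960 \left(-4770001\right) = \frac{4744297}{3734422} - 7512560774960 = - \frac{28055072234342928823}{3734422}$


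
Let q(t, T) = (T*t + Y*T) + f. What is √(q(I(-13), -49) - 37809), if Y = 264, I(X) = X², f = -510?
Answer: 244*I ≈ 244.0*I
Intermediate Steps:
q(t, T) = -510 + 264*T + T*t (q(t, T) = (T*t + 264*T) - 510 = (264*T + T*t) - 510 = -510 + 264*T + T*t)
√(q(I(-13), -49) - 37809) = √((-510 + 264*(-49) - 49*(-13)²) - 37809) = √((-510 - 12936 - 49*169) - 37809) = √((-510 - 12936 - 8281) - 37809) = √(-21727 - 37809) = √(-59536) = 244*I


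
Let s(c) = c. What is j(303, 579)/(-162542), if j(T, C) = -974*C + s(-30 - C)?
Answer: 564555/162542 ≈ 3.4733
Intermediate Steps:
j(T, C) = -30 - 975*C (j(T, C) = -974*C + (-30 - C) = -30 - 975*C)
j(303, 579)/(-162542) = (-30 - 975*579)/(-162542) = (-30 - 564525)*(-1/162542) = -564555*(-1/162542) = 564555/162542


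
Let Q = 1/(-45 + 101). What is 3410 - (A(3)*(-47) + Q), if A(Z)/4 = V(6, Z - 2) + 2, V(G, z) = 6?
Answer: 275183/56 ≈ 4914.0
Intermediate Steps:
Q = 1/56 ≈ 0.017857
A(Z) = 32 (A(Z) = 4*(6 + 2) = 4*8 = 32)
3410 - (A(3)*(-47) + Q) = 3410 - (32*(-47) + 1/56) = 3410 - (-1504 + 1/56) = 3410 - 1*(-84223/56) = 3410 + 84223/56 = 275183/56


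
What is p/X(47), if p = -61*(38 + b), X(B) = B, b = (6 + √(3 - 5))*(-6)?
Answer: -122/47 + 366*I*√2/47 ≈ -2.5957 + 11.013*I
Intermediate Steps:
b = -36 - 6*I*√2 (b = (6 + √(-2))*(-6) = (6 + I*√2)*(-6) = -36 - 6*I*√2 ≈ -36.0 - 8.4853*I)
p = -122 + 366*I*√2 (p = -61*(38 + (-36 - 6*I*√2)) = -61*(2 - 6*I*√2) = -122 + 366*I*√2 ≈ -122.0 + 517.6*I)
p/X(47) = (-122 + 366*I*√2)/47 = (-122 + 366*I*√2)*(1/47) = -122/47 + 366*I*√2/47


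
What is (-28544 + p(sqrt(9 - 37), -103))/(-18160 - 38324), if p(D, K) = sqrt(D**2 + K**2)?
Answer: 7136/14121 - sqrt(10581)/56484 ≈ 0.50353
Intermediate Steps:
(-28544 + p(sqrt(9 - 37), -103))/(-18160 - 38324) = (-28544 + sqrt((sqrt(9 - 37))**2 + (-103)**2))/(-18160 - 38324) = (-28544 + sqrt((sqrt(-28))**2 + 10609))/(-56484) = (-28544 + sqrt((2*I*sqrt(7))**2 + 10609))*(-1/56484) = (-28544 + sqrt(-28 + 10609))*(-1/56484) = (-28544 + sqrt(10581))*(-1/56484) = 7136/14121 - sqrt(10581)/56484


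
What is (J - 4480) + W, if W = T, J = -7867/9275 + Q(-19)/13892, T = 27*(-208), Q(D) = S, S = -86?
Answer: -650481261407/64424150 ≈ -10097.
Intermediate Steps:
Q(D) = -86
T = -5616
J = -55043007/64424150 (J = -7867/9275 - 86/13892 = -7867*1/9275 - 86*1/13892 = -7867/9275 - 43/6946 = -55043007/64424150 ≈ -0.85438)
W = -5616
(J - 4480) + W = (-55043007/64424150 - 4480) - 5616 = -288675235007/64424150 - 5616 = -650481261407/64424150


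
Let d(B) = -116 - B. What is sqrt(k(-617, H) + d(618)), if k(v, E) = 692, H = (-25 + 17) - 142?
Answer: I*sqrt(42) ≈ 6.4807*I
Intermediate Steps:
H = -150 (H = -8 - 142 = -150)
sqrt(k(-617, H) + d(618)) = sqrt(692 + (-116 - 1*618)) = sqrt(692 + (-116 - 618)) = sqrt(692 - 734) = sqrt(-42) = I*sqrt(42)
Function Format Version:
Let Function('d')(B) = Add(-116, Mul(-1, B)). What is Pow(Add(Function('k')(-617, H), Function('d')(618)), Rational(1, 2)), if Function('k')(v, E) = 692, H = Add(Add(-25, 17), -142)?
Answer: Mul(I, Pow(42, Rational(1, 2))) ≈ Mul(6.4807, I)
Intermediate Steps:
H = -150 (H = Add(-8, -142) = -150)
Pow(Add(Function('k')(-617, H), Function('d')(618)), Rational(1, 2)) = Pow(Add(692, Add(-116, Mul(-1, 618))), Rational(1, 2)) = Pow(Add(692, Add(-116, -618)), Rational(1, 2)) = Pow(Add(692, -734), Rational(1, 2)) = Pow(-42, Rational(1, 2)) = Mul(I, Pow(42, Rational(1, 2)))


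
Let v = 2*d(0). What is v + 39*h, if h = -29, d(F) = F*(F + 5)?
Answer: -1131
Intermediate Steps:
d(F) = F*(5 + F)
v = 0 (v = 2*(0*(5 + 0)) = 2*(0*5) = 2*0 = 0)
v + 39*h = 0 + 39*(-29) = 0 - 1131 = -1131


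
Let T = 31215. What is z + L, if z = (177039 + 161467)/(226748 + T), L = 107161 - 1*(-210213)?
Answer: 81871087668/257963 ≈ 3.1738e+5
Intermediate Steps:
L = 317374 (L = 107161 + 210213 = 317374)
z = 338506/257963 (z = (177039 + 161467)/(226748 + 31215) = 338506/257963 ≈ 1.3122)
z + L = 338506/257963 + 317374 = 81871087668/257963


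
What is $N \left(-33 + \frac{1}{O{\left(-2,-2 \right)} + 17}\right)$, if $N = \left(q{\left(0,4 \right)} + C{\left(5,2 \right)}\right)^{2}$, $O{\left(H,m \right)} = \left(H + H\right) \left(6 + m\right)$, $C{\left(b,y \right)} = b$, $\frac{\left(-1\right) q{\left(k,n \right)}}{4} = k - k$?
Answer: $-800$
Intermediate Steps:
$q{\left(k,n \right)} = 0$ ($q{\left(k,n \right)} = - 4 \left(k - k\right) = \left(-4\right) 0 = 0$)
$O{\left(H,m \right)} = 2 H \left(6 + m\right)$
$N = 25$ ($N = \left(0 + 5\right)^{2} = 5^{2} = 25$)
$N \left(-33 + \frac{1}{O{\left(-2,-2 \right)} + 17}\right) = 25 \left(-33 + \frac{1}{2 \left(-2\right) \left(6 - 2\right) + 17}\right) = 25 \left(-33 + \frac{1}{2 \left(-2\right) 4 + 17}\right) = 25 \left(-33 + \frac{1}{-16 + 17}\right) = 25 \left(-33 + 1^{-1}\right) = 25 \left(-33 + 1\right) = 25 \left(-32\right) = -800$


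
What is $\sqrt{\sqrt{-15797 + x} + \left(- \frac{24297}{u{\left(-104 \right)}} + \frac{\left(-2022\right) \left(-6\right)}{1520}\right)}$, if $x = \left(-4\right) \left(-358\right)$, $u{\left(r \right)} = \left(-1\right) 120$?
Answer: $\frac{\sqrt{30389930 + 1877200 i \sqrt{85}}}{380} \approx 15.044 + 3.9834 i$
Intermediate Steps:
$u{\left(r \right)} = -120$
$x = 1432$
$\sqrt{\sqrt{-15797 + x} + \left(- \frac{24297}{u{\left(-104 \right)}} + \frac{\left(-2022\right) \left(-6\right)}{1520}\right)} = \sqrt{\sqrt{-15797 + 1432} + \left(- \frac{24297}{-120} + \frac{\left(-2022\right) \left(-6\right)}{1520}\right)} = \sqrt{\sqrt{-14365} + \left(\left(-24297\right) \left(- \frac{1}{120}\right) + 12132 \cdot \frac{1}{1520}\right)} = \sqrt{13 i \sqrt{85} + \left(\frac{8099}{40} + \frac{3033}{380}\right)} = \sqrt{13 i \sqrt{85} + \frac{159947}{760}} = \sqrt{\frac{159947}{760} + 13 i \sqrt{85}}$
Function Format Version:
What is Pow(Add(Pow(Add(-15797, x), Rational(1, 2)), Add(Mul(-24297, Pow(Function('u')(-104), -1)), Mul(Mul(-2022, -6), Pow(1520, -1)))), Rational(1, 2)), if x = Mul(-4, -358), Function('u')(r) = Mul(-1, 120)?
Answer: Mul(Rational(1, 380), Pow(Add(30389930, Mul(1877200, I, Pow(85, Rational(1, 2)))), Rational(1, 2))) ≈ Add(15.044, Mul(3.9834, I))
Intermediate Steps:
Function('u')(r) = -120
x = 1432
Pow(Add(Pow(Add(-15797, x), Rational(1, 2)), Add(Mul(-24297, Pow(Function('u')(-104), -1)), Mul(Mul(-2022, -6), Pow(1520, -1)))), Rational(1, 2)) = Pow(Add(Pow(Add(-15797, 1432), Rational(1, 2)), Add(Mul(-24297, Pow(-120, -1)), Mul(Mul(-2022, -6), Pow(1520, -1)))), Rational(1, 2)) = Pow(Add(Pow(-14365, Rational(1, 2)), Add(Mul(-24297, Rational(-1, 120)), Mul(12132, Rational(1, 1520)))), Rational(1, 2)) = Pow(Add(Mul(13, I, Pow(85, Rational(1, 2))), Add(Rational(8099, 40), Rational(3033, 380))), Rational(1, 2)) = Pow(Add(Mul(13, I, Pow(85, Rational(1, 2))), Rational(159947, 760)), Rational(1, 2)) = Pow(Add(Rational(159947, 760), Mul(13, I, Pow(85, Rational(1, 2)))), Rational(1, 2))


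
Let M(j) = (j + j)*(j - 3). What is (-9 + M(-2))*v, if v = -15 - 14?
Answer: -319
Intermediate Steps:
v = -29
M(j) = 2*j*(-3 + j) (M(j) = (2*j)*(-3 + j) = 2*j*(-3 + j))
(-9 + M(-2))*v = (-9 + 2*(-2)*(-3 - 2))*(-29) = (-9 + 2*(-2)*(-5))*(-29) = (-9 + 20)*(-29) = 11*(-29) = -319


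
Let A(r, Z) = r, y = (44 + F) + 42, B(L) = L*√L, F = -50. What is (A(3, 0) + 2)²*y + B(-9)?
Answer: 900 - 27*I ≈ 900.0 - 27.0*I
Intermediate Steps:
B(L) = L^(3/2)
y = 36 (y = (44 - 50) + 42 = -6 + 42 = 36)
(A(3, 0) + 2)²*y + B(-9) = (3 + 2)²*36 + (-9)^(3/2) = 5²*36 - 27*I = 25*36 - 27*I = 900 - 27*I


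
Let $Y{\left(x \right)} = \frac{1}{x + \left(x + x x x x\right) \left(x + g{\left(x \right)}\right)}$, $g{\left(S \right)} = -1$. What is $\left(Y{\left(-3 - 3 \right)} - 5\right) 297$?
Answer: $- \frac{1490973}{1004} \approx -1485.0$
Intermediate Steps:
$Y{\left(x \right)} = \frac{1}{x + \left(-1 + x\right) \left(x + x^{4}\right)}$ ($Y{\left(x \right)} = \frac{1}{x + \left(x + x x x x\right) \left(x - 1\right)} = \frac{1}{x + \left(x + x^{2} x^{2}\right) \left(-1 + x\right)} = \frac{1}{x + \left(x + x^{4}\right) \left(-1 + x\right)} = \frac{1}{x + \left(-1 + x\right) \left(x + x^{4}\right)}$)
$\left(Y{\left(-3 - 3 \right)} - 5\right) 297 = \left(\frac{1}{\left(-3 - 3\right)^{2} + \left(-3 - 3\right)^{5} - \left(-3 - 3\right)^{4}} - 5\right) 297 = \left(\frac{1}{\left(-6\right)^{2} + \left(-6\right)^{5} - \left(-6\right)^{4}} - 5\right) 297 = \left(\frac{1}{36 - 7776 - 1296} - 5\right) 297 = \left(\frac{1}{-9036} - 5\right) 297 = \left(- \frac{1}{9036} - 5\right) 297 = \left(- \frac{45181}{9036}\right) 297 = - \frac{1490973}{1004}$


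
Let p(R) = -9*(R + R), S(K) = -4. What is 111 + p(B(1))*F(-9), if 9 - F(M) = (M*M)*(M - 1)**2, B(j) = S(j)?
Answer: -582441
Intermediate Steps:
B(j) = -4
p(R) = -18*R
F(M) = 9 - M**2*(-1 + M)**2 (F(M) = 9 - M*M*(M - 1)**2 = 9 - M**2*(-1 + M)**2)
111 + p(B(1))*F(-9) = 111 + (-18*(-4))*(9 - 1*(-9)**2*(-1 - 9)**2) = 111 + 72*(9 - 1*81*(-10)**2) = 111 + 72*(9 - 1*81*100) = 111 + 72*(9 - 8100) = 111 + 72*(-8091) = 111 - 582552 = -582441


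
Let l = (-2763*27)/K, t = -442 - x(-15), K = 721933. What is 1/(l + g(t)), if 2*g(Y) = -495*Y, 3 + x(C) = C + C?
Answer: 1443866/146158796313 ≈ 9.8787e-6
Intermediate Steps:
x(C) = -3 + 2*C (x(C) = -3 + (C + C) = -3 + 2*C)
t = -409 (t = -442 - (-3 + 2*(-15)) = -442 - (-3 - 30) = -442 - 1*(-33) = -442 + 33 = -409)
g(Y) = -495*Y/2 (g(Y) = (-495*Y)/2 = -495*Y/2)
l = -74601/721933 (l = -2763*27/721933 = -74601*1/721933 = -74601/721933 ≈ -0.10334)
1/(l + g(t)) = 1/(-74601/721933 - 495/2*(-409)) = 1/(-74601/721933 + 202455/2) = 1/(146158796313/1443866) = 1443866/146158796313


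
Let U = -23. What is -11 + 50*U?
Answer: -1161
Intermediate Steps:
-11 + 50*U = -11 + 50*(-23) = -11 - 1150 = -1161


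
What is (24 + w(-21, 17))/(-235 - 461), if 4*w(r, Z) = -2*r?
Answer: -23/464 ≈ -0.049569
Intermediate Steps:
w(r, Z) = -r/2 (w(r, Z) = (-2*r)/4 = -r/2)
(24 + w(-21, 17))/(-235 - 461) = (24 - ½*(-21))/(-235 - 461) = (24 + 21/2)/(-696) = (69/2)*(-1/696) = -23/464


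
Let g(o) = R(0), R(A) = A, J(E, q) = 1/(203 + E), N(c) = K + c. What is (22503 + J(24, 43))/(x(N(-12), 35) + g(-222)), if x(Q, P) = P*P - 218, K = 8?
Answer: 5108182/228589 ≈ 22.347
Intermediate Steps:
N(c) = 8 + c
x(Q, P) = -218 + P**2 (x(Q, P) = P**2 - 218 = -218 + P**2)
g(o) = 0
(22503 + J(24, 43))/(x(N(-12), 35) + g(-222)) = (22503 + 1/(203 + 24))/((-218 + 35**2) + 0) = (22503 + 1/227)/((-218 + 1225) + 0) = (22503 + 1/227)/(1007 + 0) = (5108182/227)/1007 = (5108182/227)*(1/1007) = 5108182/228589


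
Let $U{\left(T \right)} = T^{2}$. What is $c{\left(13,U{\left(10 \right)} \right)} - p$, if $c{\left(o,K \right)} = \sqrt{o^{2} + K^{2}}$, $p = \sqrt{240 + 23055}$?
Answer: $\sqrt{10169} - \sqrt{23295} \approx -51.786$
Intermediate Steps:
$p = \sqrt{23295} \approx 152.63$
$c{\left(o,K \right)} = \sqrt{K^{2} + o^{2}}$
$c{\left(13,U{\left(10 \right)} \right)} - p = \sqrt{\left(10^{2}\right)^{2} + 13^{2}} - \sqrt{23295} = \sqrt{100^{2} + 169} - \sqrt{23295} = \sqrt{10000 + 169} - \sqrt{23295} = \sqrt{10169} - \sqrt{23295}$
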